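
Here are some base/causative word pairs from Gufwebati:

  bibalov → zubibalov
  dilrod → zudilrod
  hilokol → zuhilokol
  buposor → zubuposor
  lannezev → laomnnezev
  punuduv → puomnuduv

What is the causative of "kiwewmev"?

kiomwewmev

"kiwewmev" has last vowel 'e'. The one such stem in the data (lannezev → laomnnezev) inserts -om- after the first vowel (as does punuduv), so the same rule applies.
The other pattern: stems whose last vowel is 'o' add the prefix zu-.
So kiwewmev → kiomwewmev.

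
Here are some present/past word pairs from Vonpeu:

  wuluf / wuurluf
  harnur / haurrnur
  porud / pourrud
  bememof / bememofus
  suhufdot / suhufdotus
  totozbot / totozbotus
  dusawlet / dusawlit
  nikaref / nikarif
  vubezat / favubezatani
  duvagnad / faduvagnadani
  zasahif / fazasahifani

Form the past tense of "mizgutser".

mizgutsir

"mizgutser" has last vowel 'e'. The stems whose last vowel is 'e' (dusawlet → dusawlit, nikaref → nikarif) change the last vowel to 'i'.
The other patterns: stems whose last vowel is 'u' insert -ur- after the first vowel; stems whose last vowel is 'o' add -us; stems whose last vowel is 'a' or 'i' add fa- … -ani around the stem.
So mizgutser → mizgutsir.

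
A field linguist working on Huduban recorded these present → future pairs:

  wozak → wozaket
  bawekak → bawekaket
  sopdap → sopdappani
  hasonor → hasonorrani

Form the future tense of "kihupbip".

wozak and sopdap both have last vowel 'a' yet inflect differently (wozaket, sopdappani), so the last vowel is not what conditions the rule; the final letter is.
"kihupbip" ends in -p. The one such stem in the data (sopdap → sopdappani) doubles the final consonant and adds -ani (as does hasonor), so the same rule applies.
The other pattern: stems ending in -k add -et.
So kihupbip → kihupbippani.

kihupbippani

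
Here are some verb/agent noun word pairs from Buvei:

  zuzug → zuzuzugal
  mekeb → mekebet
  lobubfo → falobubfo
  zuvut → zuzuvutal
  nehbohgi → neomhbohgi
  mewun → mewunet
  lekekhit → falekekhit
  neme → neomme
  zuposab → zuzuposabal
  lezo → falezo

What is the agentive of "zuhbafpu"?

zuvut and lekekhit both end in -t yet inflect differently (zuzuvutal, falekekhit), so the final letter is not what conditions the rule; the first letter is.
"zuhbafpu" begins with z-. The stems beginning with z- (zuzug → zuzuzugal, zuposab → zuzuposabal, zuvut → zuzuvutal) add zu- … -al around the stem.
The other patterns: stems beginning with n- insert -om- after the first vowel; stems beginning with l- add the prefix fa-; stems beginning with m- add -et.
So zuhbafpu → zuzuhbafpual.

zuzuhbafpual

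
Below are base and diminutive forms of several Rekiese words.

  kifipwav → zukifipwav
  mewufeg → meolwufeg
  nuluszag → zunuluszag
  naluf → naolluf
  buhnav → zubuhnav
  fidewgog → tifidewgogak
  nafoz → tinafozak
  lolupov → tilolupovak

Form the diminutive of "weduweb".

weolduweb

nuluszag and fidewgog both end in -g yet inflect differently (zunuluszag, tifidewgogak), so the final letter is not what conditions the rule; the last vowel is.
"weduweb" has last vowel 'e'. The one such stem in the data (mewufeg → meolwufeg) inserts -ol- after the first vowel (as does naluf), so the same rule applies.
The other patterns: stems whose last vowel is 'a' add the prefix zu-; stems whose last vowel is 'o' add ti- … -ak around the stem.
So weduweb → weolduweb.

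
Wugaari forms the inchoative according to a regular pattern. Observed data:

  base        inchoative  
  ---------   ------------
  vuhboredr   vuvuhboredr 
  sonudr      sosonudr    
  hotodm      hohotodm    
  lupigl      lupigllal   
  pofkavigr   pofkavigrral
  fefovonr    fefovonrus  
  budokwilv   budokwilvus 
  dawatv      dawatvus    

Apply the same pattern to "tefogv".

tefogvval

vuhboredr and pofkavigr both end in -r yet inflect differently (vuvuhboredr, pofkavigrral), so the final letter is not what conditions the rule; the second-to-last letter is.
"tefogv" has second-to-last letter 'g'. The stems whose second-to-last letter is 'g' (lupigl → lupigllal, pofkavigr → pofkavigrral) double the final consonant and add -al.
The other patterns: stems whose second-to-last letter is 'd' repeat the first consonant+vowel as a prefix; stems whose second-to-last letter is 'l', 'n' or 't' add -us.
So tefogv → tefogvval.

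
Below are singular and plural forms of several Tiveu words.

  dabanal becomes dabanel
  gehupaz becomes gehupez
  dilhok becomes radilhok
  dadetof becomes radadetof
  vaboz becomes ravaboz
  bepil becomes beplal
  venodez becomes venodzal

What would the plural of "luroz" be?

"luroz" has last vowel 'o'. The stems whose last vowel is 'o' (dilhok → radilhok, dadetof → radadetof, vaboz → ravaboz) add the prefix ra-.
So luroz → raluroz.

raluroz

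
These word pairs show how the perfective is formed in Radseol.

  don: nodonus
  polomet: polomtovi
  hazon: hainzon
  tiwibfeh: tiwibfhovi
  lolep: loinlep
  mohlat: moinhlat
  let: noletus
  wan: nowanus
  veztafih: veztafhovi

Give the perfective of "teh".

notehus

wan and hazon both end in -n yet inflect differently (nowanus, hainzon), so the final letter is not what conditions the rule; the number of vowels is.
"teh" has 1 vowel. The stems with 1 vowel (let → noletus, wan → nowanus, don → nodonus) add no- … -us around the stem.
The other patterns: stems with 2 vowels insert -in- after the first vowel; stems with 3 vowels delete the last vowel and add -ovi.
So teh → notehus.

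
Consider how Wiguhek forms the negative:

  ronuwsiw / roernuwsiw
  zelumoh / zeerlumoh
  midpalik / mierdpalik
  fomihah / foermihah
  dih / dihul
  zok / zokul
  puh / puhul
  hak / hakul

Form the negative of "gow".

gowul

zelumoh and dih both end in -h yet inflect differently (zeerlumoh, dihul), so the final letter is not what conditions the rule; the number of vowels is.
"gow" has 1 vowel. The stems with 1 vowel (dih → dihul, zok → zokul, puh → puhul) add -ul.
The other pattern: stems with 3 vowels insert -er- after the first vowel.
So gow → gowul.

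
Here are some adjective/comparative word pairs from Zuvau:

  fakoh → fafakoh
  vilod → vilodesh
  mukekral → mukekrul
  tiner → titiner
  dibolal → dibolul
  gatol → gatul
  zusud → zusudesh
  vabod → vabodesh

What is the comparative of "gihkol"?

"gihkol" ends in -l. The stems ending in -l (dibolal → dibolul, gatol → gatul, mukekral → mukekrul) change the last vowel to 'u'.
So gihkol → gihkul.

gihkul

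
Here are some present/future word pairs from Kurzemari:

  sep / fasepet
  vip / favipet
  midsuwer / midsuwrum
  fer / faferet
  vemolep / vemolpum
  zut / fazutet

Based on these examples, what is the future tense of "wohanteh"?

wohanthum

midsuwer and fer both end in -r yet inflect differently (midsuwrum, faferet), so the final letter is not what conditions the rule; the number of vowels is.
"wohanteh" has 3 vowels. The stems with 3 vowels (midsuwer → midsuwrum, vemolep → vemolpum) delete the last vowel and add -um.
The other pattern: stems with 1 vowel add fa- … -et around the stem.
So wohanteh → wohanthum.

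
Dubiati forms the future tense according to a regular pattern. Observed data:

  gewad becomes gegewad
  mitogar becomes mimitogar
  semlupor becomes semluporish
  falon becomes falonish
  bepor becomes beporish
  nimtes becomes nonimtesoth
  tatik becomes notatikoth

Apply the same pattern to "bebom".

bebomish

mitogar and semlupor both end in -r yet inflect differently (mimitogar, semluporish), so the final letter is not what conditions the rule; the last vowel is.
"bebom" has last vowel 'o'. The stems whose last vowel is 'o' (semlupor → semluporish, falon → falonish, bepor → beporish) add -ish.
So bebom → bebomish.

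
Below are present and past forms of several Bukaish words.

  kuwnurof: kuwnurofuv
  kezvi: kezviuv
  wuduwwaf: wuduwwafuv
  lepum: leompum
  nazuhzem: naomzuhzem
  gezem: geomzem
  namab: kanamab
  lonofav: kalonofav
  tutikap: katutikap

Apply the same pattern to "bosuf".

"bosuf" ends in -f. The stems ending in -f (kuwnurof → kuwnurofuv, wuduwwaf → wuduwwafuv) add -uv.
The other patterns: stems ending in -m insert -om- after the first vowel; stems ending in -b, -p or -v add the prefix ka-.
So bosuf → bosufuv.

bosufuv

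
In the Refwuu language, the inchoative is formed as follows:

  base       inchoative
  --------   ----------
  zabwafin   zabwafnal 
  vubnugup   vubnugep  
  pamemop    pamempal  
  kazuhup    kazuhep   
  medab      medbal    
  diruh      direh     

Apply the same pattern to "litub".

"litub" has last vowel 'u'. The stems whose last vowel is 'u' (diruh → direh, kazuhup → kazuhep, vubnugup → vubnugep) change the last vowel to 'e'.
So litub → liteb.

liteb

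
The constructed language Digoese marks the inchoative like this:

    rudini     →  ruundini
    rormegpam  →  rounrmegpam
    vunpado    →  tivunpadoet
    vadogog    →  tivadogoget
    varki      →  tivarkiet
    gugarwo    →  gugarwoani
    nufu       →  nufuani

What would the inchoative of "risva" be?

"risva" begins with r-. The stems beginning with r- (rudini → ruundini, rormegpam → rounrmegpam) insert -un- after the first vowel.
So risva → riunsva.

riunsva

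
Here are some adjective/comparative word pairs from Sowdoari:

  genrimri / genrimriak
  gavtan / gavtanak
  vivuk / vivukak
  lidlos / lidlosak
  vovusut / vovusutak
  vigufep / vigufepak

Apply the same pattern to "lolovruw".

lolovruwak

Every pair shown (genrimri → genrimriak, gavtan → gavtanak, vivuk → vivukak, …) follows the same rule: add -ak.
So lolovruw → lolovruwak.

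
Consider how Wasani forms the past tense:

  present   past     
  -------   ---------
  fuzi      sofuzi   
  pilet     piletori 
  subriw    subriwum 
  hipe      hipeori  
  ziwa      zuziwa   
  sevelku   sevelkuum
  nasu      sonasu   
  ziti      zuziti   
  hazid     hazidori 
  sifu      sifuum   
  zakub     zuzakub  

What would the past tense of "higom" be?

higomori

sifu and nasu both end in -u yet inflect differently (sifuum, sonasu), so the final letter is not what conditions the rule; the first letter is.
"higom" begins with h-. The stems beginning with h- (hazid → hazidori, hipe → hipeori) add -ori.
So higom → higomori.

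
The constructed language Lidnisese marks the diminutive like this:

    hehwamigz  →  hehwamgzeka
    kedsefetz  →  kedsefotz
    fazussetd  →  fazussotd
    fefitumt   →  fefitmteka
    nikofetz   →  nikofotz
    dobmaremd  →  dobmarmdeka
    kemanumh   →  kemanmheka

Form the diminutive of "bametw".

nikofetz and hehwamigz both end in -z yet inflect differently (nikofotz, hehwamgzeka), so the final letter is not what conditions the rule; the second-to-last letter is.
"bametw" has second-to-last letter 't'. The stems whose second-to-last letter is 't' (nikofetz → nikofotz, fazussetd → fazussotd, kedsefetz → kedsefotz) change the last vowel to 'o'.
So bametw → bamotw.

bamotw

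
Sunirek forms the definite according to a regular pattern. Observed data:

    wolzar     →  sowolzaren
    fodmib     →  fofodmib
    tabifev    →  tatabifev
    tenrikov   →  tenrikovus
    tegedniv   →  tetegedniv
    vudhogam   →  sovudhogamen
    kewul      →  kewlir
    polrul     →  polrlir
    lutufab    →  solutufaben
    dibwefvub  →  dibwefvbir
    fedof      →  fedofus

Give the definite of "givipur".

tabifev and tenrikov both end in -v yet inflect differently (tatabifev, tenrikovus), so the final letter is not what conditions the rule; the last vowel is.
"givipur" has last vowel 'u'. The stems whose last vowel is 'u' (kewul → kewlir, polrul → polrlir, dibwefvub → dibwefvbir) delete the last vowel and add -ir.
So givipur → giviprir.

giviprir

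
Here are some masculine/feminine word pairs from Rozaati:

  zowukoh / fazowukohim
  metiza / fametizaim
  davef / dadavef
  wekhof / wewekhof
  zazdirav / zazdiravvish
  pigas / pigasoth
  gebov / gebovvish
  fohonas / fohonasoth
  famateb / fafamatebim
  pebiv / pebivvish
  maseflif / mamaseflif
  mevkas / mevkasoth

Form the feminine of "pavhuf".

fohonas and zazdirav both have last vowel 'a' yet inflect differently (fohonasoth, zazdiravvish), so the last vowel is not what conditions the rule; the final letter is.
"pavhuf" ends in -f. The stems ending in -f (maseflif → mamaseflif, wekhof → wewekhof, davef → dadavef) repeat the first consonant+vowel as a prefix.
The other patterns: stems ending in -s add -oth; stems ending in -v double the final consonant and add -ish; stems ending in -a, -b or -h add fa- … -im around the stem.
So pavhuf → papavhuf.

papavhuf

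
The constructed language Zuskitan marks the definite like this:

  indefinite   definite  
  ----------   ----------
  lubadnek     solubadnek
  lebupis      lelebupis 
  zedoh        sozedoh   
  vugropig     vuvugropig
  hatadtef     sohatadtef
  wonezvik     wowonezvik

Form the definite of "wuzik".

wonezvik and lubadnek both end in -k yet inflect differently (wowonezvik, solubadnek), so the final letter is not what conditions the rule; the last vowel is.
"wuzik" has last vowel 'i'. The stems whose last vowel is 'i' (wonezvik → wowonezvik, lebupis → lelebupis, vugropig → vuvugropig) repeat the first consonant+vowel as a prefix.
So wuzik → wuwuzik.

wuwuzik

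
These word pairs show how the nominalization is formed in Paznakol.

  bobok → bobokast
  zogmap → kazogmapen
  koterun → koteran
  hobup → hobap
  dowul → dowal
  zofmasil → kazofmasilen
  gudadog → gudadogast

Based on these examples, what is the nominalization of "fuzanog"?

"fuzanog" has last vowel 'o'. The stems whose last vowel is 'o' (bobok → bobokast, gudadog → gudadogast) add -ast.
The other patterns: stems whose last vowel is 'u' change the last vowel to 'a'; stems whose last vowel is 'a' or 'i' add ka- … -en around the stem.
So fuzanog → fuzanogast.

fuzanogast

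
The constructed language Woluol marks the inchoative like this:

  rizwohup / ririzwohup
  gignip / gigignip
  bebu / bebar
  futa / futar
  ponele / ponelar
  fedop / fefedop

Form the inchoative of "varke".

varkar

rizwohup and bebu both have last vowel 'u' yet inflect differently (ririzwohup, bebar), so the last vowel is not what conditions the rule; whether the stem ends in a vowel or a consonant is.
"varke" ends in a vowel. The stems ending in a vowel (futa → futar, ponele → ponelar, bebu → bebar) drop the final letter and add -ar.
The other pattern: stems ending in a consonant repeat the first consonant+vowel as a prefix.
So varke → varkar.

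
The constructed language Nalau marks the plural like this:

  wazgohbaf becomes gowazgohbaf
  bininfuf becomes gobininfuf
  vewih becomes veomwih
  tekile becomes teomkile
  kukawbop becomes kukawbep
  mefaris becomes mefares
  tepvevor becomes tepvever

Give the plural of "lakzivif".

golakzivif

vewih and mefaris both have last vowel 'i' yet inflect differently (veomwih, mefares), so the last vowel is not what conditions the rule; the final letter is.
"lakzivif" ends in -f. The stems ending in -f (wazgohbaf → gowazgohbaf, bininfuf → gobininfuf) add the prefix go-.
So lakzivif → golakzivif.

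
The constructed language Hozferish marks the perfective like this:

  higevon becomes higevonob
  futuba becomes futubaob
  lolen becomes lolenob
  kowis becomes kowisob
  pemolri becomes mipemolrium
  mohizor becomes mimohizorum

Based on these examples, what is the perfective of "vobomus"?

pemolri and kowis both have last vowel 'i' yet inflect differently (mipemolrium, kowisob), so the last vowel is not what conditions the rule; the final letter is.
"vobomus" ends in -s. The one such stem in the data (kowis → kowisob) adds -ob, so the same rule applies.
The other pattern: stems ending in -i or -r add mi- … -um around the stem.
So vobomus → vobomusob.

vobomusob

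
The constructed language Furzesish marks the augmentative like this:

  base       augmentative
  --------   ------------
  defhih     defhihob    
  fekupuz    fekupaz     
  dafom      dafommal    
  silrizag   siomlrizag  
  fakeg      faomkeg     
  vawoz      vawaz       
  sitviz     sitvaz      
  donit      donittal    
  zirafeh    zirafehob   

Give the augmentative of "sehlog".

sitviz and defhih both have last vowel 'i' yet inflect differently (sitvaz, defhihob), so the last vowel is not what conditions the rule; the final letter is.
"sehlog" ends in -g. The stems ending in -g (fakeg → faomkeg, silrizag → siomlrizag) insert -om- after the first vowel.
The other patterns: stems ending in -z change the last vowel to 'a'; stems ending in -h add -ob; stems ending in -m or -t double the final consonant and add -al.
So sehlog → seomhlog.

seomhlog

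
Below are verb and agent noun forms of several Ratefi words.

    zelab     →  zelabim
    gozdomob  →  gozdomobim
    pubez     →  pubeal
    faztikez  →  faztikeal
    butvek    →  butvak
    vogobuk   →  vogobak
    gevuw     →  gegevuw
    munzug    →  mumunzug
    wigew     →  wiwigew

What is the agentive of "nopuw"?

"nopuw" ends in -w. The stems ending in -w (gevuw → gegevuw, wigew → wiwigew) repeat the first consonant+vowel as a prefix.
The other patterns: stems ending in -b add -im; stems ending in -z drop the final letter and add -al; stems ending in -k change the last vowel to 'a'.
So nopuw → nonopuw.

nonopuw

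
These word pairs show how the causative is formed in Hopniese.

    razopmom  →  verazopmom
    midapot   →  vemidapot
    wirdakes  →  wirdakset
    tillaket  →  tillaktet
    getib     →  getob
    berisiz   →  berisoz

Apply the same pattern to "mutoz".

midapot and tillaket both end in -t yet inflect differently (vemidapot, tillaktet), so the final letter is not what conditions the rule; the last vowel is.
"mutoz" has last vowel 'o'. The stems whose last vowel is 'o' (razopmom → verazopmom, midapot → vemidapot) add the prefix ve-.
So mutoz → vemutoz.

vemutoz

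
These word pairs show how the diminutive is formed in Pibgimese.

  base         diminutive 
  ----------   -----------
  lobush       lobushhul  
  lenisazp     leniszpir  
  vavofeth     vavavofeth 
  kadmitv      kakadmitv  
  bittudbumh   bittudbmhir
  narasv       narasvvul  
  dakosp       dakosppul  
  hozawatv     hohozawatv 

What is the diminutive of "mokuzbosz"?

narasv and hozawatv both end in -v yet inflect differently (narasvvul, hohozawatv), so the final letter is not what conditions the rule; the second-to-last letter is.
"mokuzbosz" has second-to-last letter 's'. The stems whose second-to-last letter is 's' (lobush → lobushhul, narasv → narasvvul, dakosp → dakosppul) double the final consonant and add -ul.
The other patterns: stems whose second-to-last letter is 't' repeat the first consonant+vowel as a prefix; stems whose second-to-last letter is 'm' or 'z' delete the last vowel and add -ir.
So mokuzbosz → mokuzboszzul.

mokuzboszzul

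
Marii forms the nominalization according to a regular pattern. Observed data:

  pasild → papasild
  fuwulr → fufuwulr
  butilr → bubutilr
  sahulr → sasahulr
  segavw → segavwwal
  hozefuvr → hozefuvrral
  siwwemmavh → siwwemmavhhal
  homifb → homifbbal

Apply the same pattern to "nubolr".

"nubolr" has second-to-last letter 'l'. The stems whose second-to-last letter is 'l' (pasild → papasild, fuwulr → fufuwulr, butilr → bubutilr) repeat the first consonant+vowel as a prefix.
The other pattern: stems whose second-to-last letter is 'f' or 'v' double the final consonant and add -al.
So nubolr → nunubolr.

nunubolr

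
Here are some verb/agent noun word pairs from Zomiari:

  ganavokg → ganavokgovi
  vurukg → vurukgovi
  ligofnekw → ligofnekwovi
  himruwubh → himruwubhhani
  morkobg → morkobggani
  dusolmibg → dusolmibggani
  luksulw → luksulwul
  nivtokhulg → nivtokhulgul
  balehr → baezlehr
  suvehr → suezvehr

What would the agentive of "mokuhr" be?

"mokuhr" has second-to-last letter 'h'. The stems whose second-to-last letter is 'h' (balehr → baezlehr, suvehr → suezvehr) insert -ez- after the first vowel.
The other patterns: stems whose second-to-last letter is 'k' add -ovi; stems whose second-to-last letter is 'b' double the final consonant and add -ani; stems whose second-to-last letter is 'l' add -ul.
So mokuhr → moezkuhr.

moezkuhr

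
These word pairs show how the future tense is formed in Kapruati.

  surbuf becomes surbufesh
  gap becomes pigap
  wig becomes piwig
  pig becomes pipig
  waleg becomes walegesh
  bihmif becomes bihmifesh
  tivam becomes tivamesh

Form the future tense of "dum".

"dum" has 1 vowel. The stems with 1 vowel (gap → pigap, wig → piwig, pig → pipig) add the prefix pi-.
The other pattern: stems with 2 vowels add -esh.
So dum → pidum.

pidum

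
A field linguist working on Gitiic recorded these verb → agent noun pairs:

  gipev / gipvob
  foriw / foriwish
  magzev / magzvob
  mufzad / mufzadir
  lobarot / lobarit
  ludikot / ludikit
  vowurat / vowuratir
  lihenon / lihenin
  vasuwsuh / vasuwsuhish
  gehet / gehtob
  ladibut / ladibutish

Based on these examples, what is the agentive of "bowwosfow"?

vowurat and ladibut both end in -t yet inflect differently (vowuratir, ladibutish), so the final letter is not what conditions the rule; the last vowel is.
"bowwosfow" has last vowel 'o'. The stems whose last vowel is 'o' (lobarot → lobarit, ludikot → ludikit, lihenon → lihenin) change the last vowel to 'i'.
So bowwosfow → bowwosfiw.

bowwosfiw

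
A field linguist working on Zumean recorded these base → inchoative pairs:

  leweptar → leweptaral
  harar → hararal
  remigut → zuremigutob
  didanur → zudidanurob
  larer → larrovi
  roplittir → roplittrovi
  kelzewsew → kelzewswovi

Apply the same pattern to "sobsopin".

sobsopnovi

leweptar and didanur both end in -r yet inflect differently (leweptaral, zudidanurob), so the final letter is not what conditions the rule; the last vowel is.
"sobsopin" has last vowel 'i'. The one such stem in the data (roplittir → roplittrovi) deletes the last vowel and adds -ovi (as do larer, kelzewsew), so the same rule applies.
The other patterns: stems whose last vowel is 'a' add -al; stems whose last vowel is 'u' add zu- … -ob around the stem.
So sobsopin → sobsopnovi.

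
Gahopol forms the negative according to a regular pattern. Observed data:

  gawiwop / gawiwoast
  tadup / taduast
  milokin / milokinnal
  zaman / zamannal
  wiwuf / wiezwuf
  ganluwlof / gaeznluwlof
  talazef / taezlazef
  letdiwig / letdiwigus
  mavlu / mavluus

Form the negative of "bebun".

bebunnal

tadup and wiwuf both have last vowel 'u' yet inflect differently (taduast, wiezwuf), so the last vowel is not what conditions the rule; the final letter is.
"bebun" ends in -n. The stems ending in -n (milokin → milokinnal, zaman → zamannal) double the final consonant and add -al.
So bebun → bebunnal.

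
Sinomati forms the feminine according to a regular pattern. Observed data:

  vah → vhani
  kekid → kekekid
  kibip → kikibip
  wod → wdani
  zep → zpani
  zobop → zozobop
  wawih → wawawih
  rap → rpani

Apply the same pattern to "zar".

wawih and vah both end in -h yet inflect differently (wawawih, vhani), so the final letter is not what conditions the rule; the number of vowels is.
"zar" has 1 vowel. The stems with 1 vowel (vah → vhani, rap → rpani, wod → wdani) delete the last vowel and add -ani.
So zar → zrani.

zrani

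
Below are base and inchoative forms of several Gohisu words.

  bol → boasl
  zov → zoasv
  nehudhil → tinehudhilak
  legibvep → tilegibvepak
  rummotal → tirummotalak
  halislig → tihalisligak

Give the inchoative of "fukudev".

"fukudev" has 3 vowels. The stems with 3 vowels (rummotal → tirummotalak, halislig → tihalisligak, nehudhil → tinehudhilak) add ti- … -ak around the stem.
So fukudev → tifukudevak.

tifukudevak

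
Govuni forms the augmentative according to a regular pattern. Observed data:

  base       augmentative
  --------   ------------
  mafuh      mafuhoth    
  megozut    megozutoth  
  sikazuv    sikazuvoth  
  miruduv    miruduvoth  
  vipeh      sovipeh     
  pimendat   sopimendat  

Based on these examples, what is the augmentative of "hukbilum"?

mafuh and vipeh both end in -h yet inflect differently (mafuhoth, sovipeh), so the final letter is not what conditions the rule; the last vowel is.
"hukbilum" has last vowel 'u'. The stems whose last vowel is 'u' (mafuh → mafuhoth, megozut → megozutoth, sikazuv → sikazuvoth) add -oth.
The other pattern: stems whose last vowel is 'a' or 'e' add the prefix so-.
So hukbilum → hukbilumoth.

hukbilumoth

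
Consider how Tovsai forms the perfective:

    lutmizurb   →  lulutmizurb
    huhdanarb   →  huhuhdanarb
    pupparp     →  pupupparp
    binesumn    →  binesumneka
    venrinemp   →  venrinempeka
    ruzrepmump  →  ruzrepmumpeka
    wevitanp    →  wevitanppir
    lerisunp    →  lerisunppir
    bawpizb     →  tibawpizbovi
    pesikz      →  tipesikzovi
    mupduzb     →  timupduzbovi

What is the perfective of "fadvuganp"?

fadvuganppir

"fadvuganp" has second-to-last letter 'n'. The stems whose second-to-last letter is 'n' (wevitanp → wevitanppir, lerisunp → lerisunppir) double the final consonant and add -ir.
The other patterns: stems whose second-to-last letter is 'r' repeat the first consonant+vowel as a prefix; stems whose second-to-last letter is 'm' add -eka; stems whose second-to-last letter is 'k' or 'z' add ti- … -ovi around the stem.
So fadvuganp → fadvuganppir.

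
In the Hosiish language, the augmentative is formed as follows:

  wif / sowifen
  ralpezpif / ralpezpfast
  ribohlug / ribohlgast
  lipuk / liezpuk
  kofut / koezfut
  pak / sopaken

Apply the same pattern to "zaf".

pak and lipuk both end in -k yet inflect differently (sopaken, liezpuk), so the final letter is not what conditions the rule; the number of vowels is.
"zaf" has 1 vowel. The stems with 1 vowel (wif → sowifen, pak → sopaken) add so- … -en around the stem.
The other patterns: stems with 2 vowels insert -ez- after the first vowel; stems with 3 vowels delete the last vowel and add -ast.
So zaf → sozafen.

sozafen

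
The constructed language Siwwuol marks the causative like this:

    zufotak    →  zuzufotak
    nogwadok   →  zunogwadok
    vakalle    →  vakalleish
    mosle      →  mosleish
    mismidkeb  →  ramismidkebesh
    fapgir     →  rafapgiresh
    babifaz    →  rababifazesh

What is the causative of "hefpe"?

vakalle and mismidkeb both have last vowel 'e' yet inflect differently (vakalleish, ramismidkebesh), so the last vowel is not what conditions the rule; the final letter is.
"hefpe" ends in -e. The stems ending in -e (vakalle → vakalleish, mosle → mosleish) add -ish.
The other patterns: stems ending in -k add the prefix zu-; stems ending in -b, -r or -z add ra- … -esh around the stem.
So hefpe → hefpeish.

hefpeish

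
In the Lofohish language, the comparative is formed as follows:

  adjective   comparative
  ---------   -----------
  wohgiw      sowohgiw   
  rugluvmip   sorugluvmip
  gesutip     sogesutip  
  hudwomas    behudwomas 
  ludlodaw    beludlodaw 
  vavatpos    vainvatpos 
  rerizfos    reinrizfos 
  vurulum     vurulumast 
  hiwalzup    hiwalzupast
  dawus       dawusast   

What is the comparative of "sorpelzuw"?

wohgiw and ludlodaw both end in -w yet inflect differently (sowohgiw, beludlodaw), so the final letter is not what conditions the rule; the last vowel is.
"sorpelzuw" has last vowel 'u'. The stems whose last vowel is 'u' (vurulum → vurulumast, hiwalzup → hiwalzupast, dawus → dawusast) add -ast.
The other patterns: stems whose last vowel is 'i' add the prefix so-; stems whose last vowel is 'a' add the prefix be-; stems whose last vowel is 'o' insert -in- after the first vowel.
So sorpelzuw → sorpelzuwast.

sorpelzuwast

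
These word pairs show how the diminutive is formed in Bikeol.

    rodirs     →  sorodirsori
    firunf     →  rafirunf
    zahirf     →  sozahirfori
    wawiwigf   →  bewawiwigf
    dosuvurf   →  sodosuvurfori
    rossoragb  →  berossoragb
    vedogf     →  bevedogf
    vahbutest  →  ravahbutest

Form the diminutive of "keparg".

sokepargori

zahirf and wawiwigf both end in -f yet inflect differently (sozahirfori, bewawiwigf), so the final letter is not what conditions the rule; the second-to-last letter is.
"keparg" has second-to-last letter 'r'. The stems whose second-to-last letter is 'r' (zahirf → sozahirfori, dosuvurf → sodosuvurfori, rodirs → sorodirsori) add so- … -ori around the stem.
The other patterns: stems whose second-to-last letter is 'g' add the prefix be-; stems whose second-to-last letter is 'n' or 's' add the prefix ra-.
So keparg → sokepargori.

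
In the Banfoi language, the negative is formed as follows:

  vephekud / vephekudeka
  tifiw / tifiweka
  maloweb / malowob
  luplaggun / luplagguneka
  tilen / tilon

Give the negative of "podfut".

tilen and luplaggun both end in -n yet inflect differently (tilon, luplagguneka), so the final letter is not what conditions the rule; the last vowel is.
"podfut" has last vowel 'u'. The stems whose last vowel is 'u' (luplaggun → luplagguneka, vephekud → vephekudeka) add -eka.
The other pattern: stems whose last vowel is 'e' change the last vowel to 'o'.
So podfut → podfuteka.

podfuteka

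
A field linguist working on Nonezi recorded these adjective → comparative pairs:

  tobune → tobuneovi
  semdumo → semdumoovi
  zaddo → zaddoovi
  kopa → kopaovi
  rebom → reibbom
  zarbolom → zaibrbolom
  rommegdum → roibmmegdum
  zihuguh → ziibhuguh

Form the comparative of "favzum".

faibvzum

"favzum" ends in a consonant. The stems ending in a consonant (rebom → reibbom, zarbolom → zaibrbolom, rommegdum → roibmmegdum) insert -ib- after the first vowel.
So favzum → faibvzum.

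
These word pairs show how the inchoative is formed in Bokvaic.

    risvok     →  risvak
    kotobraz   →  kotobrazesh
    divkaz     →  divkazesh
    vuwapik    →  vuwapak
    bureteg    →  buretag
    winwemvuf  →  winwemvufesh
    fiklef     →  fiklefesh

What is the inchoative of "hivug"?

hivag

fiklef and bureteg both have last vowel 'e' yet inflect differently (fiklefesh, buretag), so the last vowel is not what conditions the rule; the final letter is.
"hivug" ends in -g. The one such stem in the data (bureteg → buretag) changes the last vowel to 'a' (as do vuwapik, risvok), so the same rule applies.
So hivug → hivag.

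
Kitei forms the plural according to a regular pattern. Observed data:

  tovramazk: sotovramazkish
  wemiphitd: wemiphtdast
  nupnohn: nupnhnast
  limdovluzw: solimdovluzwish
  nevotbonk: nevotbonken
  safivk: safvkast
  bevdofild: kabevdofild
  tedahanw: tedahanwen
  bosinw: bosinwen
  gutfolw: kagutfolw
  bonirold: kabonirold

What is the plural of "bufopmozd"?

sobufopmozdish

bosinw and limdovluzw both end in -w yet inflect differently (bosinwen, solimdovluzwish), so the final letter is not what conditions the rule; the second-to-last letter is.
"bufopmozd" has second-to-last letter 'z'. The stems whose second-to-last letter is 'z' (limdovluzw → solimdovluzwish, tovramazk → sotovramazkish) add so- … -ish around the stem.
The other patterns: stems whose second-to-last letter is 'n' add -en; stems whose second-to-last letter is 'l' add the prefix ka-; stems whose second-to-last letter is 'h', 't' or 'v' delete the last vowel and add -ast.
So bufopmozd → sobufopmozdish.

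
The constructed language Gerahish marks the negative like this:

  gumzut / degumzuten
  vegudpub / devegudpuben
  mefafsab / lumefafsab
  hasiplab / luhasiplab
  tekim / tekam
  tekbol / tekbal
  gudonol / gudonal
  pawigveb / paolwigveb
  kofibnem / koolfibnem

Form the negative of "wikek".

vegudpub and mefafsab both end in -b yet inflect differently (devegudpuben, lumefafsab), so the final letter is not what conditions the rule; the last vowel is.
"wikek" has last vowel 'e'. The stems whose last vowel is 'e' (pawigveb → paolwigveb, kofibnem → koolfibnem) insert -ol- after the first vowel.
The other patterns: stems whose last vowel is 'u' add de- … -en around the stem; stems whose last vowel is 'a' add the prefix lu-; stems whose last vowel is 'i' or 'o' change the last vowel to 'a'.
So wikek → wiolkek.

wiolkek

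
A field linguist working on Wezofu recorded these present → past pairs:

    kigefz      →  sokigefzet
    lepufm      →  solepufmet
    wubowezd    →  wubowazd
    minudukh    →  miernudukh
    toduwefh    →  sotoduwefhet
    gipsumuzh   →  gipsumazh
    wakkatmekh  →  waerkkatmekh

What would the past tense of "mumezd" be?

mumazd

gipsumuzh and toduwefh both end in -h yet inflect differently (gipsumazh, sotoduwefhet), so the final letter is not what conditions the rule; the second-to-last letter is.
"mumezd" has second-to-last letter 'z'. The stems whose second-to-last letter is 'z' (gipsumuzh → gipsumazh, wubowezd → wubowazd) change the last vowel to 'a'.
So mumezd → mumazd.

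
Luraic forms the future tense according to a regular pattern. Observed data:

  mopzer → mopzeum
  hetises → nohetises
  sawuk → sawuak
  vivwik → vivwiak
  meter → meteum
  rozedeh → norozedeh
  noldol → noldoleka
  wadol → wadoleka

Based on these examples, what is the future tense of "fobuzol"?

fobuzoleka

meter and hetises both have last vowel 'e' yet inflect differently (meteum, nohetises), so the last vowel is not what conditions the rule; the final letter is.
"fobuzol" ends in -l. The stems ending in -l (noldol → noldoleka, wadol → wadoleka) add -eka.
The other patterns: stems ending in -k drop the final letter and add -ak; stems ending in -r drop the final letter and add -um; stems ending in -h or -s add the prefix no-.
So fobuzol → fobuzoleka.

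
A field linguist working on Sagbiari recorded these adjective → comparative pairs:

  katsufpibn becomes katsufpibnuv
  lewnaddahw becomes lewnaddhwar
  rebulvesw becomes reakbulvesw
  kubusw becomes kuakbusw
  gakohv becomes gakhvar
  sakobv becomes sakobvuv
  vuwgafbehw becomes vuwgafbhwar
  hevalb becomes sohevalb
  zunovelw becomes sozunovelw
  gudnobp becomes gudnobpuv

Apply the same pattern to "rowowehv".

rowowhvar

kubusw and zunovelw both end in -w yet inflect differently (kuakbusw, sozunovelw), so the final letter is not what conditions the rule; the second-to-last letter is.
"rowowehv" has second-to-last letter 'h'. The stems whose second-to-last letter is 'h' (gakohv → gakhvar, lewnaddahw → lewnaddhwar, vuwgafbehw → vuwgafbhwar) delete the last vowel and add -ar.
The other patterns: stems whose second-to-last letter is 'b' add -uv; stems whose second-to-last letter is 's' insert -ak- after the first vowel; stems whose second-to-last letter is 'l' add the prefix so-.
So rowowehv → rowowhvar.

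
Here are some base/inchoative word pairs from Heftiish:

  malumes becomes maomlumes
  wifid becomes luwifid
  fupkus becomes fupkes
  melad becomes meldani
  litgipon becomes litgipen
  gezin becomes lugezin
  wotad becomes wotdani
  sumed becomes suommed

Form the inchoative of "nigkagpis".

lunigkagpis

sumed and wotad both end in -d yet inflect differently (suommed, wotdani), so the final letter is not what conditions the rule; the last vowel is.
"nigkagpis" has last vowel 'i'. The stems whose last vowel is 'i' (wifid → luwifid, gezin → lugezin) add the prefix lu-.
The other patterns: stems whose last vowel is 'e' insert -om- after the first vowel; stems whose last vowel is 'a' delete the last vowel and add -ani; stems whose last vowel is 'o' or 'u' change the last vowel to 'e'.
So nigkagpis → lunigkagpis.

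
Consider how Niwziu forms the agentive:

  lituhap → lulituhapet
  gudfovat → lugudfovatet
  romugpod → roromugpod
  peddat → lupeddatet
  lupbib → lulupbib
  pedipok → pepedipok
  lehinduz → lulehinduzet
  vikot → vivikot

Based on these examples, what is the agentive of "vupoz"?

vuvupoz

vikot and peddat both end in -t yet inflect differently (vivikot, lupeddatet), so the final letter is not what conditions the rule; the last vowel is.
"vupoz" has last vowel 'o'. The stems whose last vowel is 'o' (romugpod → roromugpod, vikot → vivikot, pedipok → pepedipok) repeat the first consonant+vowel as a prefix.
So vupoz → vuvupoz.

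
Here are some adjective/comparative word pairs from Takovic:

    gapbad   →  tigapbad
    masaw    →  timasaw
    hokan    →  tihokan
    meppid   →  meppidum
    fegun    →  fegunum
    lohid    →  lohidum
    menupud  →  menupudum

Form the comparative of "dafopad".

tidafopad

fegun and hokan both end in -n yet inflect differently (fegunum, tihokan), so the final letter is not what conditions the rule; the last vowel is.
"dafopad" has last vowel 'a'. The stems whose last vowel is 'a' (masaw → timasaw, hokan → tihokan, gapbad → tigapbad) add the prefix ti-.
So dafopad → tidafopad.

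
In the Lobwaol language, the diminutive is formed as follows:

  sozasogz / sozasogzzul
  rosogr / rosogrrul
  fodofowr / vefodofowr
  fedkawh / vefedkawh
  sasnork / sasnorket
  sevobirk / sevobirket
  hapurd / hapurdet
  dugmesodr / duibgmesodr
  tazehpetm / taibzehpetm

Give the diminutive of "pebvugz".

pebvugzzul

"pebvugz" has second-to-last letter 'g'. The stems whose second-to-last letter is 'g' (sozasogz → sozasogzzul, rosogr → rosogrrul) double the final consonant and add -ul.
So pebvugz → pebvugzzul.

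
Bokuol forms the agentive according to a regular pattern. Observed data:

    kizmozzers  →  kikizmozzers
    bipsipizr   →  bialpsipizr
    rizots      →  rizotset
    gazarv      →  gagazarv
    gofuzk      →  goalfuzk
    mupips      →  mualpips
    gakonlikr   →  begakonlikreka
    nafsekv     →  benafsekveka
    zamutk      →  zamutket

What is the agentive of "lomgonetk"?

kizmozzers and rizots both end in -s yet inflect differently (kikizmozzers, rizotset), so the final letter is not what conditions the rule; the second-to-last letter is.
"lomgonetk" has second-to-last letter 't'. The stems whose second-to-last letter is 't' (rizots → rizotset, zamutk → zamutket) add -et.
The other patterns: stems whose second-to-last letter is 'r' repeat the first consonant+vowel as a prefix; stems whose second-to-last letter is 'k' add be- … -eka around the stem; stems whose second-to-last letter is 'p' or 'z' insert -al- after the first vowel.
So lomgonetk → lomgonetket.

lomgonetket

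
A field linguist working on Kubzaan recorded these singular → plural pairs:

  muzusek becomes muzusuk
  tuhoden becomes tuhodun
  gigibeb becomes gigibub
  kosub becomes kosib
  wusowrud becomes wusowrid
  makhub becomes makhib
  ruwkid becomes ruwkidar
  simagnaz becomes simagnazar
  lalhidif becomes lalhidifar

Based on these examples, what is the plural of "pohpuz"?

"pohpuz" has last vowel 'u'. The stems whose last vowel is 'u' (kosub → kosib, wusowrud → wusowrid, makhub → makhib) change the last vowel to 'i'.
The other patterns: stems whose last vowel is 'e' change the last vowel to 'u'; stems whose last vowel is 'a' or 'i' add -ar.
So pohpuz → pohpiz.

pohpiz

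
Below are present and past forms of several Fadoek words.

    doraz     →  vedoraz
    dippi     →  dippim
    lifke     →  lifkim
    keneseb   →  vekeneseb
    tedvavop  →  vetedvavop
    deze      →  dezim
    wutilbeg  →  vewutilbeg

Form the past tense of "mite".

lifke and wutilbeg both have last vowel 'e' yet inflect differently (lifkim, vewutilbeg), so the last vowel is not what conditions the rule; whether the stem ends in a vowel or a consonant is.
"mite" ends in a vowel. The stems ending in a vowel (lifke → lifkim, dippi → dippim, deze → dezim) drop the final letter and add -im.
So mite → mitim.

mitim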